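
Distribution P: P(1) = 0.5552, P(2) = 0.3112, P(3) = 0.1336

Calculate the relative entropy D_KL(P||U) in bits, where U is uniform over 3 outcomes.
0.2016 bits

U(i) = 1/3 for all i

D_KL(P||U) = Σ P(x) log₂(P(x) / (1/3))
           = Σ P(x) log₂(P(x)) + log₂(3)
           = log₂(3) - H(P)

H(P) = -Σ P(x) log₂(P(x)):
  -P(1)·log₂(P(1)) = -(0.5552)·log₂(0.5552) = 0.47132
  -P(2)·log₂(P(2)) = -(0.3112)·log₂(0.3112) = 0.52409
  -P(3)·log₂(P(3)) = -(0.1336)·log₂(0.1336) = 0.38798
H(P) = 0.47132 + 0.52409 + 0.38798 = 1.38339 bits

log₂(3) = 1.58496 bits

D_KL(P||U) = 1.58496 - 1.38339 = 0.20157 ≈ 0.2016 bits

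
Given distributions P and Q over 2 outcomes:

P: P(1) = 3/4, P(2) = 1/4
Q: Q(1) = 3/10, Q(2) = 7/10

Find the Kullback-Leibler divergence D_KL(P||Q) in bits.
0.6201 bits

D_KL(P||Q) = Σ P(x) log₂(P(x)/Q(x))

Computing term by term:
  P(1)·log₂(P(1)/Q(1)) = (3/4)·log₂((3/4)/(3/10)) = 0.99145
  P(2)·log₂(P(2)/Q(2)) = (1/4)·log₂((1/4)/(7/10)) = -0.37136

D_KL(P||Q) = 0.99145 - 0.37136 = 0.62009 ≈ 0.6201 bits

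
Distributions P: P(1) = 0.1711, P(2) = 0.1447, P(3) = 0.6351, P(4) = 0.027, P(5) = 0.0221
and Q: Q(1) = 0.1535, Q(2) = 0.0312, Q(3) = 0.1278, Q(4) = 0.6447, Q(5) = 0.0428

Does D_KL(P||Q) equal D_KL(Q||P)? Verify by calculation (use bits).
D_KL(P||Q) = 1.6715 bits, D_KL(Q||P) = 2.6033 bits. No — D_KL(P||Q) ≠ D_KL(Q||P) for this pair.

D_KL(P||Q) = Σ P(x) log₂(P(x)/Q(x))

Computing term by term:
  P(1)·log₂(P(1)/Q(1)) = 0.1711·log₂(0.1711/0.1535) = 0.02679
  P(2)·log₂(P(2)/Q(2)) = 0.1447·log₂(0.1447/0.0312) = 0.32029
  P(3)·log₂(P(3)/Q(3)) = 0.6351·log₂(0.6351/0.1278) = 1.46905
  P(4)·log₂(P(4)/Q(4)) = 0.027·log₂(0.027/0.6447) = -0.12360
  P(5)·log₂(P(5)/Q(5)) = 0.0221·log₂(0.0221/0.0428) = -0.02107

D_KL(P||Q) = 0.02679 + 0.32029 + 1.46905 - 0.12360 - 0.02107 = 1.67146 ≈ 1.6715 bits

D_KL(Q||P) = Σ Q(x) log₂(Q(x)/P(x))

Computing term by term:
  Q(1)·log₂(Q(1)/P(1)) = 0.1535·log₂(0.1535/0.1711) = -0.02404
  Q(2)·log₂(Q(2)/P(2)) = 0.0312·log₂(0.0312/0.1447) = -0.06906
  Q(3)·log₂(Q(3)/P(3)) = 0.1278·log₂(0.1278/0.6351) = -0.29561
  Q(4)·log₂(Q(4)/P(4)) = 0.6447·log₂(0.6447/0.027) = 2.95118
  Q(5)·log₂(Q(5)/P(5)) = 0.0428·log₂(0.0428/0.0221) = 0.04081

D_KL(Q||P) = -0.02404 - 0.06906 - 0.29561 + 2.95118 + 0.04081 = 2.60328 ≈ 2.6033 bits

These are NOT equal (difference: 0.9318 bits). KL divergence is asymmetric: D_KL(P||Q) ≠ D_KL(Q||P) in general.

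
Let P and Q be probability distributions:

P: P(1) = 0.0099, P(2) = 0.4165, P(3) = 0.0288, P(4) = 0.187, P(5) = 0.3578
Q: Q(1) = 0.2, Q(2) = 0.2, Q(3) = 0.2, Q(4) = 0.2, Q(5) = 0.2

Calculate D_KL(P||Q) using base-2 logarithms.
0.5995 bits

D_KL(P||Q) = Σ P(x) log₂(P(x)/Q(x))

Computing term by term:
  P(1)·log₂(P(1)/Q(1)) = 0.0099·log₂(0.0099/0.2) = -0.04293
  P(2)·log₂(P(2)/Q(2)) = 0.4165·log₂(0.4165/0.2) = 0.44079
  P(3)·log₂(P(3)/Q(3)) = 0.0288·log₂(0.0288/0.2) = -0.08052
  P(4)·log₂(P(4)/Q(4)) = 0.187·log₂(0.187/0.2) = -0.01813
  P(5)·log₂(P(5)/Q(5)) = 0.3578·log₂(0.3578/0.2) = 0.30025

D_KL(P||Q) = -0.04293 + 0.44079 - 0.08052 - 0.01813 + 0.30025 = 0.59946 ≈ 0.5995 bits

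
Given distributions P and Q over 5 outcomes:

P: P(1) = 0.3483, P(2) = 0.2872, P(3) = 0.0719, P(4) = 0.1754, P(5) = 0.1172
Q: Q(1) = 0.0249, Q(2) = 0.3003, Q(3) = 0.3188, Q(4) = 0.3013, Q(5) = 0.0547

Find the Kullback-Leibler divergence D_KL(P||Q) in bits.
1.1446 bits

D_KL(P||Q) = Σ P(x) log₂(P(x)/Q(x))

Computing term by term:
  P(1)·log₂(P(1)/Q(1)) = 0.3483·log₂(0.3483/0.0249) = 1.32567
  P(2)·log₂(P(2)/Q(2)) = 0.2872·log₂(0.2872/0.3003) = -0.01848
  P(3)·log₂(P(3)/Q(3)) = 0.0719·log₂(0.0719/0.3188) = -0.15448
  P(4)·log₂(P(4)/Q(4)) = 0.1754·log₂(0.1754/0.3013) = -0.13691
  P(5)·log₂(P(5)/Q(5)) = 0.1172·log₂(0.1172/0.0547) = 0.12884

D_KL(P||Q) = 1.32567 - 0.01848 - 0.15448 - 0.13691 + 0.12884 = 1.14464 ≈ 1.1446 bits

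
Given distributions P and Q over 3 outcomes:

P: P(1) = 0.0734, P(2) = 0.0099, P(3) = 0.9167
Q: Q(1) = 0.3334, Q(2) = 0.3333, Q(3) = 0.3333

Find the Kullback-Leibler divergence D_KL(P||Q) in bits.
1.1276 bits

D_KL(P||Q) = Σ P(x) log₂(P(x)/Q(x))

Computing term by term:
  P(1)·log₂(P(1)/Q(1)) = 0.0734·log₂(0.0734/0.3334) = -0.16026
  P(2)·log₂(P(2)/Q(2)) = 0.0099·log₂(0.0099/0.3333) = -0.05023
  P(3)·log₂(P(3)/Q(3)) = 0.9167·log₂(0.9167/0.3333) = 1.33804

D_KL(P||Q) = -0.16026 - 0.05023 + 1.33804 = 1.12755 ≈ 1.1276 bits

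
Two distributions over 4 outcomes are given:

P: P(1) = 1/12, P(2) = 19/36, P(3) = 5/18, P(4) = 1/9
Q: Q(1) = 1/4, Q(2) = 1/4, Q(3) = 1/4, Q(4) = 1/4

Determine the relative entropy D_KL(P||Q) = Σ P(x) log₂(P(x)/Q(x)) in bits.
0.3491 bits

D_KL(P||Q) = Σ P(x) log₂(P(x)/Q(x))

Computing term by term:
  P(1)·log₂(P(1)/Q(1)) = (1/12)·log₂((1/12)/(1/4)) = -0.13208
  P(2)·log₂(P(2)/Q(2)) = (19/36)·log₂((19/36)/(1/4)) = 0.56895
  P(3)·log₂(P(3)/Q(3)) = (5/18)·log₂((5/18)/(1/4)) = 0.04222
  P(4)·log₂(P(4)/Q(4)) = (1/9)·log₂((1/9)/(1/4)) = -0.12999

D_KL(P||Q) = -0.13208 + 0.56895 + 0.04222 - 0.12999 = 0.34910 ≈ 0.3491 bits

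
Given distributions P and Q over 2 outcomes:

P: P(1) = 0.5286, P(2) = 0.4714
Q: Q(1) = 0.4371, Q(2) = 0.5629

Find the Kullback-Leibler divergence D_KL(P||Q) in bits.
0.0243 bits

D_KL(P||Q) = Σ P(x) log₂(P(x)/Q(x))

Computing term by term:
  P(1)·log₂(P(1)/Q(1)) = 0.5286·log₂(0.5286/0.4371) = 0.14495
  P(2)·log₂(P(2)/Q(2)) = 0.4714·log₂(0.4714/0.5629) = -0.12064

D_KL(P||Q) = 0.14495 - 0.12064 = 0.02431 ≈ 0.0243 bits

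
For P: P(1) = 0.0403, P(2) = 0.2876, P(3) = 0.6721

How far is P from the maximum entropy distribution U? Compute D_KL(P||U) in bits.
0.4959 bits

U(i) = 1/3 for all i

D_KL(P||U) = Σ P(x) log₂(P(x) / (1/3))
           = Σ P(x) log₂(P(x)) + log₂(3)
           = log₂(3) - H(P)

H(P) = -Σ P(x) log₂(P(x)):
  -P(1)·log₂(P(1)) = -(0.0403)·log₂(0.0403) = 0.18671
  -P(2)·log₂(P(2)) = -(0.2876)·log₂(0.2876) = 0.51707
  -P(3)·log₂(P(3)) = -(0.6721)·log₂(0.6721) = 0.38528
H(P) = 0.18671 + 0.51707 + 0.38528 = 1.08906 bits

log₂(3) = 1.58496 bits

D_KL(P||U) = 1.58496 - 1.08906 = 0.49590 ≈ 0.4959 bits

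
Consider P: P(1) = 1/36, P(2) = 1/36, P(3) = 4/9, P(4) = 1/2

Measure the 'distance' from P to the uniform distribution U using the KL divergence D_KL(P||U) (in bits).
0.6928 bits

U(i) = 1/4 for all i

D_KL(P||U) = Σ P(x) log₂(P(x) / (1/4))
           = Σ P(x) log₂(P(x)) + log₂(4)
           = log₂(4) - H(P)

H(P) = -Σ P(x) log₂(P(x)):
  -P(1)·log₂(P(1)) = -(1/36)·log₂(1/36) = 0.14361
  -P(2)·log₂(P(2)) = -(1/36)·log₂(1/36) = 0.14361
  -P(3)·log₂(P(3)) = -(4/9)·log₂(4/9) = 0.51997
  -P(4)·log₂(P(4)) = -(1/2)·log₂(1/2) = 0.50000
H(P) = 0.14361 + 0.14361 + 0.51997 + 0.50000 = 1.30719 bits

log₂(4) = 2.00000 bits

D_KL(P||U) = 2.00000 - 1.30719 = 0.69281 ≈ 0.6928 bits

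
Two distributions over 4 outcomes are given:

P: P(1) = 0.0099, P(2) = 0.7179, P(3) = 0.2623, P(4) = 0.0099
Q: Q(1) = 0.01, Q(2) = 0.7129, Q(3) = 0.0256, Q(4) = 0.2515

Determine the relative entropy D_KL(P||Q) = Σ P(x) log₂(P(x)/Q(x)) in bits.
0.8414 bits

D_KL(P||Q) = Σ P(x) log₂(P(x)/Q(x))

Computing term by term:
  P(1)·log₂(P(1)/Q(1)) = 0.0099·log₂(0.0099/0.01) = -0.00014
  P(2)·log₂(P(2)/Q(2)) = 0.7179·log₂(0.7179/0.7129) = 0.00724
  P(3)·log₂(P(3)/Q(3)) = 0.2623·log₂(0.2623/0.0256) = 0.88054
  P(4)·log₂(P(4)/Q(4)) = 0.0099·log₂(0.0099/0.2515) = -0.04620

D_KL(P||Q) = -0.00014 + 0.00724 + 0.88054 - 0.04620 = 0.84144 ≈ 0.8414 bits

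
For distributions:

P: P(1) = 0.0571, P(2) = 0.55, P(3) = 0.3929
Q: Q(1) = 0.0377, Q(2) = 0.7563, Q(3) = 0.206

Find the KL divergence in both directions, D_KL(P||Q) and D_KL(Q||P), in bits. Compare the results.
D_KL(P||Q) = 0.1475 bits, D_KL(Q||P) = 0.1331 bits. D_KL(P||Q) is larger than D_KL(Q||P) by 0.0144 bits; the two directions differ.

D_KL(P||Q) = Σ P(x) log₂(P(x)/Q(x))

Computing term by term:
  P(1)·log₂(P(1)/Q(1)) = 0.0571·log₂(0.0571/0.0377) = 0.03420
  P(2)·log₂(P(2)/Q(2)) = 0.55·log₂(0.55/0.7563) = -0.25274
  P(3)·log₂(P(3)/Q(3)) = 0.3929·log₂(0.3929/0.206) = 0.36599

D_KL(P||Q) = 0.03420 - 0.25274 + 0.36599 = 0.14745 ≈ 0.1475 bits

D_KL(Q||P) = Σ Q(x) log₂(Q(x)/P(x))

Computing term by term:
  Q(1)·log₂(Q(1)/P(1)) = 0.0377·log₂(0.0377/0.0571) = -0.02258
  Q(2)·log₂(Q(2)/P(2)) = 0.7563·log₂(0.7563/0.55) = 0.34754
  Q(3)·log₂(Q(3)/P(3)) = 0.206·log₂(0.206/0.3929) = -0.19189

D_KL(Q||P) = -0.02258 + 0.34754 - 0.19189 = 0.13307 ≈ 0.1331 bits

These are NOT equal (difference: 0.0144 bits). KL divergence is asymmetric: D_KL(P||Q) ≠ D_KL(Q||P) in general.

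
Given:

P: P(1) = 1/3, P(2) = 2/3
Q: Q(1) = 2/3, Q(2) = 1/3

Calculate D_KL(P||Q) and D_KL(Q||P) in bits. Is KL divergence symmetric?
D_KL(P||Q) = 0.3333 bits, D_KL(Q||P) = 0.3333 bits. The two values coincide for this particular pair, but no — KL divergence is not symmetric in general.

D_KL(P||Q) = Σ P(x) log₂(P(x)/Q(x))

Computing term by term:
  P(1)·log₂(P(1)/Q(1)) = (1/3)·log₂((1/3)/(2/3)) = -0.33333
  P(2)·log₂(P(2)/Q(2)) = (2/3)·log₂((2/3)/(1/3)) = 0.66667

D_KL(P||Q) = -0.33333 + 0.66667 = 0.33334 ≈ 0.3333 bits

D_KL(Q||P) = Σ Q(x) log₂(Q(x)/P(x))

Computing term by term:
  Q(1)·log₂(Q(1)/P(1)) = (2/3)·log₂((2/3)/(1/3)) = 0.66667
  Q(2)·log₂(Q(2)/P(2)) = (1/3)·log₂((1/3)/(2/3)) = -0.33333

D_KL(Q||P) = 0.66667 - 0.33333 = 0.33334 ≈ 0.3333 bits

These ARE equal here. Q is P with outcomes relabeled (Q(1) = P(2), Q(2) = P(1)) by a relabeling that is its own inverse, so the two sums contain exactly the same terms in a different order. This is a special case — KL divergence is not symmetric in general: D_KL(P||Q) ≠ D_KL(Q||P) for most P, Q.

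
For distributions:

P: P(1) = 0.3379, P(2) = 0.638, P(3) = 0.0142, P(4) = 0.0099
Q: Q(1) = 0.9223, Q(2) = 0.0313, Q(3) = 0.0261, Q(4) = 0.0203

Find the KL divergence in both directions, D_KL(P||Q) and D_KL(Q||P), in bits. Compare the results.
D_KL(P||Q) = 2.2626 bits, D_KL(Q||P) = 1.2439 bits. D_KL(P||Q) is larger than D_KL(Q||P) by 1.0187 bits; the two directions differ.

D_KL(P||Q) = Σ P(x) log₂(P(x)/Q(x))

Computing term by term:
  P(1)·log₂(P(1)/Q(1)) = 0.3379·log₂(0.3379/0.9223) = -0.48950
  P(2)·log₂(P(2)/Q(2)) = 0.638·log₂(0.638/0.0313) = 2.77487
  P(3)·log₂(P(3)/Q(3)) = 0.0142·log₂(0.0142/0.0261) = -0.01247
  P(4)·log₂(P(4)/Q(4)) = 0.0099·log₂(0.0099/0.0203) = -0.01026

D_KL(P||Q) = -0.48950 + 2.77487 - 0.01247 - 0.01026 = 2.26264 ≈ 2.2626 bits

D_KL(Q||P) = Σ Q(x) log₂(Q(x)/P(x))

Computing term by term:
  Q(1)·log₂(Q(1)/P(1)) = 0.9223·log₂(0.9223/0.3379) = 1.33608
  Q(2)·log₂(Q(2)/P(2)) = 0.0313·log₂(0.0313/0.638) = -0.13613
  Q(3)·log₂(Q(3)/P(3)) = 0.0261·log₂(0.0261/0.0142) = 0.02292
  Q(4)·log₂(Q(4)/P(4)) = 0.0203·log₂(0.0203/0.0099) = 0.02103

D_KL(Q||P) = 1.33608 - 0.13613 + 0.02292 + 0.02103 = 1.24390 ≈ 1.2439 bits

These are NOT equal (difference: 1.0187 bits). KL divergence is asymmetric: D_KL(P||Q) ≠ D_KL(Q||P) in general.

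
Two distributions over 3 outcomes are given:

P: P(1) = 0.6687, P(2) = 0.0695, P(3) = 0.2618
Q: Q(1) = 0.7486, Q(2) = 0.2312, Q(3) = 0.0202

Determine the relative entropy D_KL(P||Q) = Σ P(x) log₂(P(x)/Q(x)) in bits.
0.7382 bits

D_KL(P||Q) = Σ P(x) log₂(P(x)/Q(x))

Computing term by term:
  P(1)·log₂(P(1)/Q(1)) = 0.6687·log₂(0.6687/0.7486) = -0.10889
  P(2)·log₂(P(2)/Q(2)) = 0.0695·log₂(0.0695/0.2312) = -0.12052
  P(3)·log₂(P(3)/Q(3)) = 0.2618·log₂(0.2618/0.0202) = 0.96762

D_KL(P||Q) = -0.10889 - 0.12052 + 0.96762 = 0.73821 ≈ 0.7382 bits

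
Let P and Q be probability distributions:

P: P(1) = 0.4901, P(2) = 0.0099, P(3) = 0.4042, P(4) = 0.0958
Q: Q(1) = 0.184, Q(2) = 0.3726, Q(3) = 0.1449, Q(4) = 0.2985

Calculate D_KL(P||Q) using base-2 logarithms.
1.0820 bits

D_KL(P||Q) = Σ P(x) log₂(P(x)/Q(x))

Computing term by term:
  P(1)·log₂(P(1)/Q(1)) = 0.4901·log₂(0.4901/0.184) = 0.69269
  P(2)·log₂(P(2)/Q(2)) = 0.0099·log₂(0.0099/0.3726) = -0.05182
  P(3)·log₂(P(3)/Q(3)) = 0.4042·log₂(0.4042/0.1449) = 0.59822
  P(4)·log₂(P(4)/Q(4)) = 0.0958·log₂(0.0958/0.2985) = -0.15708

D_KL(P||Q) = 0.69269 - 0.05182 + 0.59822 - 0.15708 = 1.08201 ≈ 1.0820 bits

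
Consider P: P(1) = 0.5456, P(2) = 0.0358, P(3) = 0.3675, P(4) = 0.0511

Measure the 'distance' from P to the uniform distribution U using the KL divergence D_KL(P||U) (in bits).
0.6011 bits

U(i) = 1/4 for all i

D_KL(P||U) = Σ P(x) log₂(P(x) / (1/4))
           = Σ P(x) log₂(P(x)) + log₂(4)
           = log₂(4) - H(P)

H(P) = -Σ P(x) log₂(P(x)):
  -P(1)·log₂(P(1)) = -(0.5456)·log₂(0.5456) = 0.47690
  -P(2)·log₂(P(2)) = -(0.0358)·log₂(0.0358) = 0.17198
  -P(3)·log₂(P(3)) = -(0.3675)·log₂(0.3675) = 0.53074
  -P(4)·log₂(P(4)) = -(0.0511)·log₂(0.0511) = 0.21925
H(P) = 0.47690 + 0.17198 + 0.53074 + 0.21925 = 1.39887 bits

log₂(4) = 2.00000 bits

D_KL(P||U) = 2.00000 - 1.39887 = 0.60113 ≈ 0.6011 bits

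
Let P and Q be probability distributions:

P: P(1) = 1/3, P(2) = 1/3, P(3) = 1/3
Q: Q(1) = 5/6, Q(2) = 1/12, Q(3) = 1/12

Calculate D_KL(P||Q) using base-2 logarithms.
0.8927 bits

D_KL(P||Q) = Σ P(x) log₂(P(x)/Q(x))

Computing term by term:
  P(1)·log₂(P(1)/Q(1)) = (1/3)·log₂((1/3)/(5/6)) = -0.44064
  P(2)·log₂(P(2)/Q(2)) = (1/3)·log₂((1/3)/(1/12)) = 0.66667
  P(3)·log₂(P(3)/Q(3)) = (1/3)·log₂((1/3)/(1/12)) = 0.66667

D_KL(P||Q) = -0.44064 + 0.66667 + 0.66667 = 0.89270 ≈ 0.8927 bits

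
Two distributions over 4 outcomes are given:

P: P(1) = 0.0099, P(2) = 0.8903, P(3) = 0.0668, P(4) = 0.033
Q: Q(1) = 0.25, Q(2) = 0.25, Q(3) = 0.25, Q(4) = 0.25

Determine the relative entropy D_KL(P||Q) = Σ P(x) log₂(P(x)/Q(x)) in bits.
1.3616 bits

D_KL(P||Q) = Σ P(x) log₂(P(x)/Q(x))

Computing term by term:
  P(1)·log₂(P(1)/Q(1)) = 0.0099·log₂(0.0099/0.25) = -0.04612
  P(2)·log₂(P(2)/Q(2)) = 0.8903·log₂(0.8903/0.25) = 1.63135
  P(3)·log₂(P(3)/Q(3)) = 0.0668·log₂(0.0668/0.25) = -0.12719
  P(4)·log₂(P(4)/Q(4)) = 0.033·log₂(0.033/0.25) = -0.09641

D_KL(P||Q) = -0.04612 + 1.63135 - 0.12719 - 0.09641 = 1.36163 ≈ 1.3616 bits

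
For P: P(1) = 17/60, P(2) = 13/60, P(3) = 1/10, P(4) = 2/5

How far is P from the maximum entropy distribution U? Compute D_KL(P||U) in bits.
0.1455 bits

U(i) = 1/4 for all i

D_KL(P||U) = Σ P(x) log₂(P(x) / (1/4))
           = Σ P(x) log₂(P(x)) + log₂(4)
           = log₂(4) - H(P)

H(P) = -Σ P(x) log₂(P(x)):
  -P(1)·log₂(P(1)) = -(17/60)·log₂(17/60) = 0.51550
  -P(2)·log₂(P(2)) = -(13/60)·log₂(13/60) = 0.47806
  -P(3)·log₂(P(3)) = -(1/10)·log₂(1/10) = 0.33219
  -P(4)·log₂(P(4)) = -(2/5)·log₂(2/5) = 0.52877
H(P) = 0.51550 + 0.47806 + 0.33219 + 0.52877 = 1.85452 bits

log₂(4) = 2.00000 bits

D_KL(P||U) = 2.00000 - 1.85452 = 0.14548 ≈ 0.1455 bits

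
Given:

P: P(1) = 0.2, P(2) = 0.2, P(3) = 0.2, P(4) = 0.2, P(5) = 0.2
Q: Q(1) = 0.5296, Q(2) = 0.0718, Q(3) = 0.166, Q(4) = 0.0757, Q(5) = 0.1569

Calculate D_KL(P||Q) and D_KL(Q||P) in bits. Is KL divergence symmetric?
D_KL(P||Q) = 0.4187 bits, D_KL(Q||P) = 0.4323 bits. No, KL divergence is not symmetric.

D_KL(P||Q) = Σ P(x) log₂(P(x)/Q(x))

Computing term by term:
  P(1)·log₂(P(1)/Q(1)) = 0.2·log₂(0.2/0.5296) = -0.28098
  P(2)·log₂(P(2)/Q(2)) = 0.2·log₂(0.2/0.0718) = 0.29559
  P(3)·log₂(P(3)/Q(3)) = 0.2·log₂(0.2/0.166) = 0.05376
  P(4)·log₂(P(4)/Q(4)) = 0.2·log₂(0.2/0.0757) = 0.28033
  P(5)·log₂(P(5)/Q(5)) = 0.2·log₂(0.2/0.1569) = 0.07003

D_KL(P||Q) = -0.28098 + 0.29559 + 0.05376 + 0.28033 + 0.07003 = 0.41873 ≈ 0.4187 bits

D_KL(Q||P) = Σ Q(x) log₂(Q(x)/P(x))

Computing term by term:
  Q(1)·log₂(Q(1)/P(1)) = 0.5296·log₂(0.5296/0.2) = 0.74404
  Q(2)·log₂(Q(2)/P(2)) = 0.0718·log₂(0.0718/0.2) = -0.10612
  Q(3)·log₂(Q(3)/P(3)) = 0.166·log₂(0.166/0.2) = -0.04462
  Q(4)·log₂(Q(4)/P(4)) = 0.0757·log₂(0.0757/0.2) = -0.10610
  Q(5)·log₂(Q(5)/P(5)) = 0.1569·log₂(0.1569/0.2) = -0.05494

D_KL(Q||P) = 0.74404 - 0.10612 - 0.04462 - 0.10610 - 0.05494 = 0.43226 ≈ 0.4323 bits

These are NOT equal (difference: 0.0136 bits). KL divergence is asymmetric: D_KL(P||Q) ≠ D_KL(Q||P) in general.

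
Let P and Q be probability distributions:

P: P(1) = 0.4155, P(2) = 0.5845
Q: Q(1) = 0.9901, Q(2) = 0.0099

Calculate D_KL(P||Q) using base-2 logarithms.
2.9185 bits

D_KL(P||Q) = Σ P(x) log₂(P(x)/Q(x))

Computing term by term:
  P(1)·log₂(P(1)/Q(1)) = 0.4155·log₂(0.4155/0.9901) = -0.52051
  P(2)·log₂(P(2)/Q(2)) = 0.5845·log₂(0.5845/0.0099) = 3.43898

D_KL(P||Q) = -0.52051 + 3.43898 = 2.91847 ≈ 2.9185 bits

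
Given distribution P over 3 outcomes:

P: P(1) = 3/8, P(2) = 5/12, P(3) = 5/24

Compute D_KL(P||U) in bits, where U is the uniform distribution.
0.0566 bits

U(i) = 1/3 for all i

D_KL(P||U) = Σ P(x) log₂(P(x) / (1/3))
           = Σ P(x) log₂(P(x)) + log₂(3)
           = log₂(3) - H(P)

H(P) = -Σ P(x) log₂(P(x)):
  -P(1)·log₂(P(1)) = -(3/8)·log₂(3/8) = 0.53064
  -P(2)·log₂(P(2)) = -(5/12)·log₂(5/12) = 0.52626
  -P(3)·log₂(P(3)) = -(5/24)·log₂(5/24) = 0.47147
H(P) = 0.53064 + 0.52626 + 0.47147 = 1.52837 bits

log₂(3) = 1.58496 bits

D_KL(P||U) = 1.58496 - 1.52837 = 0.05659 ≈ 0.0566 bits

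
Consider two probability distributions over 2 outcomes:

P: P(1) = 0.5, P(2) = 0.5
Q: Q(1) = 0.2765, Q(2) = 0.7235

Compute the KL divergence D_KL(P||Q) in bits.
0.1608 bits

D_KL(P||Q) = Σ P(x) log₂(P(x)/Q(x))

Computing term by term:
  P(1)·log₂(P(1)/Q(1)) = 0.5·log₂(0.5/0.2765) = 0.42732
  P(2)·log₂(P(2)/Q(2)) = 0.5·log₂(0.5/0.7235) = -0.26653

D_KL(P||Q) = 0.42732 - 0.26653 = 0.16079 ≈ 0.1608 bits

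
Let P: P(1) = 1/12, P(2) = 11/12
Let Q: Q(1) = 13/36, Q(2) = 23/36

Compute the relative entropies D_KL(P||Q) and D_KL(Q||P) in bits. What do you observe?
D_KL(P||Q) = 0.3011 bits, D_KL(Q||P) = 0.4312 bits. The two directions give different values (D_KL(Q||P) exceeds D_KL(P||Q) by 0.1301 bits): KL divergence is asymmetric.

D_KL(P||Q) = Σ P(x) log₂(P(x)/Q(x))

Computing term by term:
  P(1)·log₂(P(1)/Q(1)) = (1/12)·log₂((1/12)/(13/36)) = -0.17629
  P(2)·log₂(P(2)/Q(2)) = (11/12)·log₂((11/12)/(23/36)) = 0.47743

D_KL(P||Q) = -0.17629 + 0.47743 = 0.30114 ≈ 0.3011 bits

D_KL(Q||P) = Σ Q(x) log₂(Q(x)/P(x))

Computing term by term:
  Q(1)·log₂(Q(1)/P(1)) = (13/36)·log₂((13/36)/(1/12)) = 0.76392
  Q(2)·log₂(Q(2)/P(2)) = (23/36)·log₂((23/36)/(11/12)) = -0.33275

D_KL(Q||P) = 0.76392 - 0.33275 = 0.43117 ≈ 0.4312 bits

These are NOT equal (difference: 0.1301 bits). KL divergence is asymmetric: D_KL(P||Q) ≠ D_KL(Q||P) in general.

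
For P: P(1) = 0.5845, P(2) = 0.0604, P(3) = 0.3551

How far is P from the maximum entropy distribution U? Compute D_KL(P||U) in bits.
0.3571 bits

U(i) = 1/3 for all i

D_KL(P||U) = Σ P(x) log₂(P(x) / (1/3))
           = Σ P(x) log₂(P(x)) + log₂(3)
           = log₂(3) - H(P)

H(P) = -Σ P(x) log₂(P(x)):
  -P(1)·log₂(P(1)) = -(0.5845)·log₂(0.5845) = 0.45283
  -P(2)·log₂(P(2)) = -(0.0604)·log₂(0.0604) = 0.24458
  -P(3)·log₂(P(3)) = -(0.3551)·log₂(0.3551) = 0.53041
H(P) = 0.45283 + 0.24458 + 0.53041 = 1.22782 bits

log₂(3) = 1.58496 bits

D_KL(P||U) = 1.58496 - 1.22782 = 0.35714 ≈ 0.3571 bits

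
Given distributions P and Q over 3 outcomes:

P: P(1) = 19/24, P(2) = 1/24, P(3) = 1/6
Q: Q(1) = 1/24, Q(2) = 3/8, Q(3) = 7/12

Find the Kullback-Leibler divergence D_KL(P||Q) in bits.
2.9296 bits

D_KL(P||Q) = Σ P(x) log₂(P(x)/Q(x))

Computing term by term:
  P(1)·log₂(P(1)/Q(1)) = (19/24)·log₂((19/24)/(1/24)) = 3.36294
  P(2)·log₂(P(2)/Q(2)) = (1/24)·log₂((1/24)/(3/8)) = -0.13208
  P(3)·log₂(P(3)/Q(3)) = (1/6)·log₂((1/6)/(7/12)) = -0.30123

D_KL(P||Q) = 3.36294 - 0.13208 - 0.30123 = 2.92963 ≈ 2.9296 bits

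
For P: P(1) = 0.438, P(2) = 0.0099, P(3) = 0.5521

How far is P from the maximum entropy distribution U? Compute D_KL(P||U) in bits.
0.5242 bits

U(i) = 1/3 for all i

D_KL(P||U) = Σ P(x) log₂(P(x) / (1/3))
           = Σ P(x) log₂(P(x)) + log₂(3)
           = log₂(3) - H(P)

H(P) = -Σ P(x) log₂(P(x)):
  -P(1)·log₂(P(1)) = -(0.438)·log₂(0.438) = 0.52166
  -P(2)·log₂(P(2)) = -(0.0099)·log₂(0.0099) = 0.06592
  -P(3)·log₂(P(3)) = -(0.5521)·log₂(0.5521) = 0.47315
H(P) = 0.52166 + 0.06592 + 0.47315 = 1.06073 bits

log₂(3) = 1.58496 bits

D_KL(P||U) = 1.58496 - 1.06073 = 0.52423 ≈ 0.5242 bits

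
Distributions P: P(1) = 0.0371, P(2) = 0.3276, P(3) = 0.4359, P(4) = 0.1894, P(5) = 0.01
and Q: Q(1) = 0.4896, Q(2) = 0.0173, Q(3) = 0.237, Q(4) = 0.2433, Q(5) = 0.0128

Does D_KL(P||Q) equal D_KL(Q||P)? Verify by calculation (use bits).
D_KL(P||Q) = 1.5632 bits, D_KL(Q||P) = 1.6331 bits. No — D_KL(P||Q) ≠ D_KL(Q||P) for this pair.

D_KL(P||Q) = Σ P(x) log₂(P(x)/Q(x))

Computing term by term:
  P(1)·log₂(P(1)/Q(1)) = 0.0371·log₂(0.0371/0.4896) = -0.13809
  P(2)·log₂(P(2)/Q(2)) = 0.3276·log₂(0.3276/0.0173) = 1.39004
  P(3)·log₂(P(3)/Q(3)) = 0.4359·log₂(0.4359/0.237) = 0.38320
  P(4)·log₂(P(4)/Q(4)) = 0.1894·log₂(0.1894/0.2433) = -0.06843
  P(5)·log₂(P(5)/Q(5)) = 0.01·log₂(0.01/0.0128) = -0.00356

D_KL(P||Q) = -0.13809 + 1.39004 + 0.38320 - 0.06843 - 0.00356 = 1.56316 ≈ 1.5632 bits

D_KL(Q||P) = Σ Q(x) log₂(Q(x)/P(x))

Computing term by term:
  Q(1)·log₂(Q(1)/P(1)) = 0.4896·log₂(0.4896/0.0371) = 1.82235
  Q(2)·log₂(Q(2)/P(2)) = 0.0173·log₂(0.0173/0.3276) = -0.07341
  Q(3)·log₂(Q(3)/P(3)) = 0.237·log₂(0.237/0.4359) = -0.20835
  Q(4)·log₂(Q(4)/P(4)) = 0.2433·log₂(0.2433/0.1894) = 0.08790
  Q(5)·log₂(Q(5)/P(5)) = 0.0128·log₂(0.0128/0.01) = 0.00456

D_KL(Q||P) = 1.82235 - 0.07341 - 0.20835 + 0.08790 + 0.00456 = 1.63305 ≈ 1.6331 bits

These are NOT equal (difference: 0.0699 bits). KL divergence is asymmetric: D_KL(P||Q) ≠ D_KL(Q||P) in general.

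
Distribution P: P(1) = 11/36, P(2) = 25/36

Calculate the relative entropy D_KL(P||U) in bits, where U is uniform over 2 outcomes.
0.1120 bits

U(i) = 1/2 for all i

D_KL(P||U) = Σ P(x) log₂(P(x) / (1/2))
           = Σ P(x) log₂(P(x)) + log₂(2)
           = log₂(2) - H(P)

H(P) = -Σ P(x) log₂(P(x)):
  -P(1)·log₂(P(1)) = -(11/36)·log₂(11/36) = 0.52265
  -P(2)·log₂(P(2)) = -(25/36)·log₂(25/36) = 0.36533
H(P) = 0.52265 + 0.36533 = 0.88798 bits

log₂(2) = 1.00000 bits

D_KL(P||U) = 1.00000 - 0.88798 = 0.11202 ≈ 0.1120 bits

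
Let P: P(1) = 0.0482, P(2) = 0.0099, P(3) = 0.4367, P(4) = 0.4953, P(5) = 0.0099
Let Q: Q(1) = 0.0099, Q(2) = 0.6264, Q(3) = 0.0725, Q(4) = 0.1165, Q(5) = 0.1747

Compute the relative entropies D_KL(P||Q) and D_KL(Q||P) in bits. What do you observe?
D_KL(P||Q) = 2.1753 bits, D_KL(Q||P) = 4.0179 bits. The two directions give different values (D_KL(Q||P) exceeds D_KL(P||Q) by 1.8426 bits): KL divergence is asymmetric.

D_KL(P||Q) = Σ P(x) log₂(P(x)/Q(x))

Computing term by term:
  P(1)·log₂(P(1)/Q(1)) = 0.0482·log₂(0.0482/0.0099) = 0.11007
  P(2)·log₂(P(2)/Q(2)) = 0.0099·log₂(0.0099/0.6264) = -0.05924
  P(3)·log₂(P(3)/Q(3)) = 0.4367·log₂(0.4367/0.0725) = 1.13131
  P(4)·log₂(P(4)/Q(4)) = 0.4953·log₂(0.4953/0.1165) = 1.03417
  P(5)·log₂(P(5)/Q(5)) = 0.0099·log₂(0.0099/0.1747) = -0.04100

D_KL(P||Q) = 0.11007 - 0.05924 + 1.13131 + 1.03417 - 0.04100 = 2.17531 ≈ 2.1753 bits

D_KL(Q||P) = Σ Q(x) log₂(Q(x)/P(x))

Computing term by term:
  Q(1)·log₂(Q(1)/P(1)) = 0.0099·log₂(0.0099/0.0482) = -0.02261
  Q(2)·log₂(Q(2)/P(2)) = 0.6264·log₂(0.6264/0.0099) = 3.74807
  Q(3)·log₂(Q(3)/P(3)) = 0.0725·log₂(0.0725/0.4367) = -0.18782
  Q(4)·log₂(Q(4)/P(4)) = 0.1165·log₂(0.1165/0.4953) = -0.24325
  Q(5)·log₂(Q(5)/P(5)) = 0.1747·log₂(0.1747/0.0099) = 0.72349

D_KL(Q||P) = -0.02261 + 3.74807 - 0.18782 - 0.24325 + 0.72349 = 4.01788 ≈ 4.0179 bits

These are NOT equal (difference: 1.8426 bits). KL divergence is asymmetric: D_KL(P||Q) ≠ D_KL(Q||P) in general.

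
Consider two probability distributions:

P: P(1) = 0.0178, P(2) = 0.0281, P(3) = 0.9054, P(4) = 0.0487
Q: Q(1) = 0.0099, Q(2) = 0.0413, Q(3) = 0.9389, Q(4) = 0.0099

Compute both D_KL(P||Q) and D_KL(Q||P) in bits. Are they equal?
D_KL(P||Q) = 0.0639 bits, D_KL(Q||P) = 0.0410 bits. No, they are not equal.

D_KL(P||Q) = Σ P(x) log₂(P(x)/Q(x))

Computing term by term:
  P(1)·log₂(P(1)/Q(1)) = 0.0178·log₂(0.0178/0.0099) = 0.01507
  P(2)·log₂(P(2)/Q(2)) = 0.0281·log₂(0.0281/0.0413) = -0.01561
  P(3)·log₂(P(3)/Q(3)) = 0.9054·log₂(0.9054/0.9389) = -0.04746
  P(4)·log₂(P(4)/Q(4)) = 0.0487·log₂(0.0487/0.0099) = 0.11193

D_KL(P||Q) = 0.01507 - 0.01561 - 0.04746 + 0.11193 = 0.06393 ≈ 0.0639 bits

D_KL(Q||P) = Σ Q(x) log₂(Q(x)/P(x))

Computing term by term:
  Q(1)·log₂(Q(1)/P(1)) = 0.0099·log₂(0.0099/0.0178) = -0.00838
  Q(2)·log₂(Q(2)/P(2)) = 0.0413·log₂(0.0413/0.0281) = 0.02295
  Q(3)·log₂(Q(3)/P(3)) = 0.9389·log₂(0.9389/0.9054) = 0.04921
  Q(4)·log₂(Q(4)/P(4)) = 0.0099·log₂(0.0099/0.0487) = -0.02275

D_KL(Q||P) = -0.00838 + 0.02295 + 0.04921 - 0.02275 = 0.04103 ≈ 0.0410 bits

These are NOT equal (difference: 0.0229 bits). KL divergence is asymmetric: D_KL(P||Q) ≠ D_KL(Q||P) in general.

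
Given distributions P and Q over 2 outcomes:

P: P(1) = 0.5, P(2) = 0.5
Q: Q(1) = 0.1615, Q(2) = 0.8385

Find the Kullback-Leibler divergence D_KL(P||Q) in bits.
0.4423 bits

D_KL(P||Q) = Σ P(x) log₂(P(x)/Q(x))

Computing term by term:
  P(1)·log₂(P(1)/Q(1)) = 0.5·log₂(0.5/0.1615) = 0.81520
  P(2)·log₂(P(2)/Q(2)) = 0.5·log₂(0.5/0.8385) = -0.37294

D_KL(P||Q) = 0.81520 - 0.37294 = 0.44226 ≈ 0.4423 bits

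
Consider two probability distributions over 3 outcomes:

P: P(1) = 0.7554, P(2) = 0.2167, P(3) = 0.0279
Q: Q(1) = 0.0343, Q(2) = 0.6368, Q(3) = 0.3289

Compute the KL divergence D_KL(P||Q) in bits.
2.9335 bits

D_KL(P||Q) = Σ P(x) log₂(P(x)/Q(x))

Computing term by term:
  P(1)·log₂(P(1)/Q(1)) = 0.7554·log₂(0.7554/0.0343) = 3.36981
  P(2)·log₂(P(2)/Q(2)) = 0.2167·log₂(0.2167/0.6368) = -0.33700
  P(3)·log₂(P(3)/Q(3)) = 0.0279·log₂(0.0279/0.3289) = -0.09930

D_KL(P||Q) = 3.36981 - 0.33700 - 0.09930 = 2.93351 ≈ 2.9335 bits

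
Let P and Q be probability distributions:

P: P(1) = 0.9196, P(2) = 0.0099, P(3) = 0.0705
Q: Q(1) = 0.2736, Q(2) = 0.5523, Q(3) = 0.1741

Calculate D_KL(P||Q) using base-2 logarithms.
1.4589 bits

D_KL(P||Q) = Σ P(x) log₂(P(x)/Q(x))

Computing term by term:
  P(1)·log₂(P(1)/Q(1)) = 0.9196·log₂(0.9196/0.2736) = 1.60832
  P(2)·log₂(P(2)/Q(2)) = 0.0099·log₂(0.0099/0.5523) = -0.05744
  P(3)·log₂(P(3)/Q(3)) = 0.0705·log₂(0.0705/0.1741) = -0.09195

D_KL(P||Q) = 1.60832 - 0.05744 - 0.09195 = 1.45893 ≈ 1.4589 bits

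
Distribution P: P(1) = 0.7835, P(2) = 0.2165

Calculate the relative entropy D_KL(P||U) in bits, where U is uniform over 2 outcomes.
0.2463 bits

U(i) = 1/2 for all i

D_KL(P||U) = Σ P(x) log₂(P(x) / (1/2))
           = Σ P(x) log₂(P(x)) + log₂(2)
           = log₂(2) - H(P)

H(P) = -Σ P(x) log₂(P(x)):
  -P(1)·log₂(P(1)) = -(0.7835)·log₂(0.7835) = 0.27579
  -P(2)·log₂(P(2)) = -(0.2165)·log₂(0.2165) = 0.47794
H(P) = 0.27579 + 0.47794 = 0.75373 bits

log₂(2) = 1.00000 bits

D_KL(P||U) = 1.00000 - 0.75373 = 0.24627 ≈ 0.2463 bits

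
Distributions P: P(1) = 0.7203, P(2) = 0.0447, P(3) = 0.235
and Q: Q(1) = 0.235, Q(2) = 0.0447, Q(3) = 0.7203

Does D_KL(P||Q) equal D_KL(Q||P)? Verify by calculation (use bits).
D_KL(P||Q) = 0.7842 bits, D_KL(Q||P) = 0.7842 bits. Yes — for this pair D_KL(P||Q) = D_KL(Q||P).

D_KL(P||Q) = Σ P(x) log₂(P(x)/Q(x))

Computing term by term:
  P(1)·log₂(P(1)/Q(1)) = 0.7203·log₂(0.7203/0.235) = 1.16396
  P(2)·log₂(P(2)/Q(2)) = 0.0447·log₂(0.0447/0.0447) = 0.00000
  P(3)·log₂(P(3)/Q(3)) = 0.235·log₂(0.235/0.7203) = -0.37975

D_KL(P||Q) = 1.16396 + 0.00000 - 0.37975 = 0.78421 ≈ 0.7842 bits

D_KL(Q||P) = Σ Q(x) log₂(Q(x)/P(x))

Computing term by term:
  Q(1)·log₂(Q(1)/P(1)) = 0.235·log₂(0.235/0.7203) = -0.37975
  Q(2)·log₂(Q(2)/P(2)) = 0.0447·log₂(0.0447/0.0447) = 0.00000
  Q(3)·log₂(Q(3)/P(3)) = 0.7203·log₂(0.7203/0.235) = 1.16396

D_KL(Q||P) = -0.37975 + 0.00000 + 1.16396 = 0.78421 ≈ 0.7842 bits

These ARE equal here. Q is P with outcomes relabeled (Q(1) = P(3), Q(3) = P(1)) by a relabeling that is its own inverse, so the two sums contain exactly the same terms in a different order. This is a special case — KL divergence is not symmetric in general: D_KL(P||Q) ≠ D_KL(Q||P) for most P, Q.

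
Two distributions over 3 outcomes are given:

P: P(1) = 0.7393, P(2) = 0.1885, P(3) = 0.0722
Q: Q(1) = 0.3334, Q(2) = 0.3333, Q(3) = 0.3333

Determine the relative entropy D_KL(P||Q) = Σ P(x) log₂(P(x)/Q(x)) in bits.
0.5351 bits

D_KL(P||Q) = Σ P(x) log₂(P(x)/Q(x))

Computing term by term:
  P(1)·log₂(P(1)/Q(1)) = 0.7393·log₂(0.7393/0.3334) = 0.84939
  P(2)·log₂(P(2)/Q(2)) = 0.1885·log₂(0.1885/0.3333) = -0.15500
  P(3)·log₂(P(3)/Q(3)) = 0.0722·log₂(0.0722/0.3333) = -0.15933

D_KL(P||Q) = 0.84939 - 0.15500 - 0.15933 = 0.53506 ≈ 0.5351 bits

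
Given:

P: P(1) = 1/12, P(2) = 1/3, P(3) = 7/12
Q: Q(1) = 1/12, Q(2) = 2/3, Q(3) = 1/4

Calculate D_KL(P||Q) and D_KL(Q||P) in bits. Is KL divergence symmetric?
D_KL(P||Q) = 0.3797 bits, D_KL(Q||P) = 0.3611 bits. No, KL divergence is not symmetric.

D_KL(P||Q) = Σ P(x) log₂(P(x)/Q(x))

Computing term by term:
  P(1)·log₂(P(1)/Q(1)) = (1/12)·log₂((1/12)/(1/12)) = 0.00000
  P(2)·log₂(P(2)/Q(2)) = (1/3)·log₂((1/3)/(2/3)) = -0.33333
  P(3)·log₂(P(3)/Q(3)) = (7/12)·log₂((7/12)/(1/4)) = 0.71306

D_KL(P||Q) = 0.00000 - 0.33333 + 0.71306 = 0.37973 ≈ 0.3797 bits

D_KL(Q||P) = Σ Q(x) log₂(Q(x)/P(x))

Computing term by term:
  Q(1)·log₂(Q(1)/P(1)) = (1/12)·log₂((1/12)/(1/12)) = 0.00000
  Q(2)·log₂(Q(2)/P(2)) = (2/3)·log₂((2/3)/(1/3)) = 0.66667
  Q(3)·log₂(Q(3)/P(3)) = (1/4)·log₂((1/4)/(7/12)) = -0.30560

D_KL(Q||P) = 0.00000 + 0.66667 - 0.30560 = 0.36107 ≈ 0.3611 bits

These are NOT equal (difference: 0.0186 bits). KL divergence is asymmetric: D_KL(P||Q) ≠ D_KL(Q||P) in general.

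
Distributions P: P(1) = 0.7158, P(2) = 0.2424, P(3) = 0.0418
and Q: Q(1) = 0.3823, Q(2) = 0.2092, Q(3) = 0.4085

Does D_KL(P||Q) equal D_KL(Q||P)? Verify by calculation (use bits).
D_KL(P||Q) = 0.5617 bits, D_KL(Q||P) = 0.9531 bits. No — D_KL(P||Q) ≠ D_KL(Q||P) for this pair.

D_KL(P||Q) = Σ P(x) log₂(P(x)/Q(x))

Computing term by term:
  P(1)·log₂(P(1)/Q(1)) = 0.7158·log₂(0.7158/0.3823) = 0.64769
  P(2)·log₂(P(2)/Q(2)) = 0.2424·log₂(0.2424/0.2092) = 0.05151
  P(3)·log₂(P(3)/Q(3)) = 0.0418·log₂(0.0418/0.4085) = -0.13747

D_KL(P||Q) = 0.64769 + 0.05151 - 0.13747 = 0.56173 ≈ 0.5617 bits

D_KL(Q||P) = Σ Q(x) log₂(Q(x)/P(x))

Computing term by term:
  Q(1)·log₂(Q(1)/P(1)) = 0.3823·log₂(0.3823/0.7158) = -0.34592
  Q(2)·log₂(Q(2)/P(2)) = 0.2092·log₂(0.2092/0.2424) = -0.04446
  Q(3)·log₂(Q(3)/P(3)) = 0.4085·log₂(0.4085/0.0418) = 1.34346

D_KL(Q||P) = -0.34592 - 0.04446 + 1.34346 = 0.95308 ≈ 0.9531 bits

These are NOT equal (difference: 0.3914 bits). KL divergence is asymmetric: D_KL(P||Q) ≠ D_KL(Q||P) in general.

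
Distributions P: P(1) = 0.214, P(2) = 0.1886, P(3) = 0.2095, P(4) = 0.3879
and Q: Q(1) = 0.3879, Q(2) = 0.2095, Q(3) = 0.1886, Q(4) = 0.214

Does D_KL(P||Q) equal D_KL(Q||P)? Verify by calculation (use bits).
D_KL(P||Q) = 0.1524 bits, D_KL(Q||P) = 0.1524 bits. Yes — for this pair D_KL(P||Q) = D_KL(Q||P).

D_KL(P||Q) = Σ P(x) log₂(P(x)/Q(x))

Computing term by term:
  P(1)·log₂(P(1)/Q(1)) = 0.214·log₂(0.214/0.3879) = -0.18363
  P(2)·log₂(P(2)/Q(2)) = 0.1886·log₂(0.1886/0.2095) = -0.02860
  P(3)·log₂(P(3)/Q(3)) = 0.2095·log₂(0.2095/0.1886) = 0.03176
  P(4)·log₂(P(4)/Q(4)) = 0.3879·log₂(0.3879/0.214) = 0.33285

D_KL(P||Q) = -0.18363 - 0.02860 + 0.03176 + 0.33285 = 0.15238 ≈ 0.1524 bits

D_KL(Q||P) = Σ Q(x) log₂(Q(x)/P(x))

Computing term by term:
  Q(1)·log₂(Q(1)/P(1)) = 0.3879·log₂(0.3879/0.214) = 0.33285
  Q(2)·log₂(Q(2)/P(2)) = 0.2095·log₂(0.2095/0.1886) = 0.03176
  Q(3)·log₂(Q(3)/P(3)) = 0.1886·log₂(0.1886/0.2095) = -0.02860
  Q(4)·log₂(Q(4)/P(4)) = 0.214·log₂(0.214/0.3879) = -0.18363

D_KL(Q||P) = 0.33285 + 0.03176 - 0.02860 - 0.18363 = 0.15238 ≈ 0.1524 bits

These ARE equal here. Q is P with outcomes relabeled (Q(1) = P(4), Q(2) = P(3), Q(3) = P(2), Q(4) = P(1)) by a relabeling that is its own inverse, so the two sums contain exactly the same terms in a different order. This is a special case — KL divergence is not symmetric in general: D_KL(P||Q) ≠ D_KL(Q||P) for most P, Q.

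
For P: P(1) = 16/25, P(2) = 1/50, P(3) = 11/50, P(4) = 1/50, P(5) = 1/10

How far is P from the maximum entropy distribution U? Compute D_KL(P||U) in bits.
0.8713 bits

U(i) = 1/5 for all i

D_KL(P||U) = Σ P(x) log₂(P(x) / (1/5))
           = Σ P(x) log₂(P(x)) + log₂(5)
           = log₂(5) - H(P)

H(P) = -Σ P(x) log₂(P(x)):
  -P(1)·log₂(P(1)) = -(16/25)·log₂(16/25) = 0.41207
  -P(2)·log₂(P(2)) = -(1/50)·log₂(1/50) = 0.11288
  -P(3)·log₂(P(3)) = -(11/50)·log₂(11/50) = 0.48057
  -P(4)·log₂(P(4)) = -(1/50)·log₂(1/50) = 0.11288
  -P(5)·log₂(P(5)) = -(1/10)·log₂(1/10) = 0.33219
H(P) = 0.41207 + 0.11288 + 0.48057 + 0.11288 + 0.33219 = 1.45059 bits

log₂(5) = 2.32193 bits

D_KL(P||U) = 2.32193 - 1.45059 = 0.87134 ≈ 0.8713 bits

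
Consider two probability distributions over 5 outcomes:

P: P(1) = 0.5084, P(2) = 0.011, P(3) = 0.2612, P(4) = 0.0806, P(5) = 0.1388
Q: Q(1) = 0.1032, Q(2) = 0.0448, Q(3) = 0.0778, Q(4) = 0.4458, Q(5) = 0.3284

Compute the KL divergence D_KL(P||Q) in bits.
1.2324 bits

D_KL(P||Q) = Σ P(x) log₂(P(x)/Q(x))

Computing term by term:
  P(1)·log₂(P(1)/Q(1)) = 0.5084·log₂(0.5084/0.1032) = 1.16958
  P(2)·log₂(P(2)/Q(2)) = 0.011·log₂(0.011/0.0448) = -0.02229
  P(3)·log₂(P(3)/Q(3)) = 0.2612·log₂(0.2612/0.0778) = 0.45640
  P(4)·log₂(P(4)/Q(4)) = 0.0806·log₂(0.0806/0.4458) = -0.19888
  P(5)·log₂(P(5)/Q(5)) = 0.1388·log₂(0.1388/0.3284) = -0.17245

D_KL(P||Q) = 1.16958 - 0.02229 + 0.45640 - 0.19888 - 0.17245 = 1.23236 ≈ 1.2324 bits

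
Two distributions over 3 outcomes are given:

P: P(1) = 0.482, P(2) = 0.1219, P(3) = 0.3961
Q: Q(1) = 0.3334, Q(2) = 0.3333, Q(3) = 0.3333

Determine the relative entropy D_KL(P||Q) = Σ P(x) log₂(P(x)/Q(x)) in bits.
0.1781 bits

D_KL(P||Q) = Σ P(x) log₂(P(x)/Q(x))

Computing term by term:
  P(1)·log₂(P(1)/Q(1)) = 0.482·log₂(0.482/0.3334) = 0.25632
  P(2)·log₂(P(2)/Q(2)) = 0.1219·log₂(0.1219/0.3333) = -0.17689
  P(3)·log₂(P(3)/Q(3)) = 0.3961·log₂(0.3961/0.3333) = 0.09865

D_KL(P||Q) = 0.25632 - 0.17689 + 0.09865 = 0.17808 ≈ 0.1781 bits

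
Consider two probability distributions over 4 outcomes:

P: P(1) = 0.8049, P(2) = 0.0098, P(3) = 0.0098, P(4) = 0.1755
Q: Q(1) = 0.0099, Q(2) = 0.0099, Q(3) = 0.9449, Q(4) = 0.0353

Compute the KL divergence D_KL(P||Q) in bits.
5.4486 bits

D_KL(P||Q) = Σ P(x) log₂(P(x)/Q(x))

Computing term by term:
  P(1)·log₂(P(1)/Q(1)) = 0.8049·log₂(0.8049/0.0099) = 5.10728
  P(2)·log₂(P(2)/Q(2)) = 0.0098·log₂(0.0098/0.0099) = -0.00014
  P(3)·log₂(P(3)/Q(3)) = 0.0098·log₂(0.0098/0.9449) = -0.06459
  P(4)·log₂(P(4)/Q(4)) = 0.1755·log₂(0.1755/0.0353) = 0.40606

D_KL(P||Q) = 5.10728 - 0.00014 - 0.06459 + 0.40606 = 5.44861 ≈ 5.4486 bits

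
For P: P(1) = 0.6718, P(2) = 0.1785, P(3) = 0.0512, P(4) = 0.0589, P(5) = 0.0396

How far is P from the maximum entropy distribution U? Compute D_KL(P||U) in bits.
0.8480 bits

U(i) = 1/5 for all i

D_KL(P||U) = Σ P(x) log₂(P(x) / (1/5))
           = Σ P(x) log₂(P(x)) + log₂(5)
           = log₂(5) - H(P)

H(P) = -Σ P(x) log₂(P(x)):
  -P(1)·log₂(P(1)) = -(0.6718)·log₂(0.6718) = 0.38554
  -P(2)·log₂(P(2)) = -(0.1785)·log₂(0.1785) = 0.44375
  -P(3)·log₂(P(3)) = -(0.0512)·log₂(0.0512) = 0.21953
  -P(4)·log₂(P(4)) = -(0.0589)·log₂(0.0589) = 0.24064
  -P(5)·log₂(P(5)) = -(0.0396)·log₂(0.0396) = 0.18447
H(P) = 0.38554 + 0.44375 + 0.21953 + 0.24064 + 0.18447 = 1.47393 bits

log₂(5) = 2.32193 bits

D_KL(P||U) = 2.32193 - 1.47393 = 0.84800 ≈ 0.8480 bits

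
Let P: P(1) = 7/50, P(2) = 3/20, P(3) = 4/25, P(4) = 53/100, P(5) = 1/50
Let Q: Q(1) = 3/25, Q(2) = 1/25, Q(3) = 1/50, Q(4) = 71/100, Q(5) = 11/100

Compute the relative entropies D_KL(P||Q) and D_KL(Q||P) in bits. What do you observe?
D_KL(P||Q) = 0.5244 bits, D_KL(Q||P) = 0.4071 bits. The two directions give different values (D_KL(P||Q) exceeds D_KL(Q||P) by 0.1173 bits): KL divergence is asymmetric.

D_KL(P||Q) = Σ P(x) log₂(P(x)/Q(x))

Computing term by term:
  P(1)·log₂(P(1)/Q(1)) = (7/50)·log₂((7/50)/(3/25)) = 0.03113
  P(2)·log₂(P(2)/Q(2)) = (3/20)·log₂((3/20)/(1/25)) = 0.28603
  P(3)·log₂(P(3)/Q(3)) = (4/25)·log₂((4/25)/(1/50)) = 0.48000
  P(4)·log₂(P(4)/Q(4)) = (53/100)·log₂((53/100)/(71/100)) = -0.22357
  P(5)·log₂(P(5)/Q(5)) = (1/50)·log₂((1/50)/(11/100)) = -0.04919

D_KL(P||Q) = 0.03113 + 0.28603 + 0.48000 - 0.22357 - 0.04919 = 0.52440 ≈ 0.5244 bits

D_KL(Q||P) = Σ Q(x) log₂(Q(x)/P(x))

Computing term by term:
  Q(1)·log₂(Q(1)/P(1)) = (3/25)·log₂((3/25)/(7/50)) = -0.02669
  Q(2)·log₂(Q(2)/P(2)) = (1/25)·log₂((1/25)/(3/20)) = -0.07628
  Q(3)·log₂(Q(3)/P(3)) = (1/50)·log₂((1/50)/(4/25)) = -0.06000
  Q(4)·log₂(Q(4)/P(4)) = (71/100)·log₂((71/100)/(53/100)) = 0.29950
  Q(5)·log₂(Q(5)/P(5)) = (11/100)·log₂((11/100)/(1/50)) = 0.27054

D_KL(Q||P) = -0.02669 - 0.07628 - 0.06000 + 0.29950 + 0.27054 = 0.40707 ≈ 0.4071 bits

These are NOT equal (difference: 0.1173 bits). KL divergence is asymmetric: D_KL(P||Q) ≠ D_KL(Q||P) in general.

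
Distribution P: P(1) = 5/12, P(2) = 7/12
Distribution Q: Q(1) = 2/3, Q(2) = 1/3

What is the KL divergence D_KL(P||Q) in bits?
0.1884 bits

D_KL(P||Q) = Σ P(x) log₂(P(x)/Q(x))

Computing term by term:
  P(1)·log₂(P(1)/Q(1)) = (5/12)·log₂((5/12)/(2/3)) = -0.28253
  P(2)·log₂(P(2)/Q(2)) = (7/12)·log₂((7/12)/(1/3)) = 0.47096

D_KL(P||Q) = -0.28253 + 0.47096 = 0.18843 ≈ 0.1884 bits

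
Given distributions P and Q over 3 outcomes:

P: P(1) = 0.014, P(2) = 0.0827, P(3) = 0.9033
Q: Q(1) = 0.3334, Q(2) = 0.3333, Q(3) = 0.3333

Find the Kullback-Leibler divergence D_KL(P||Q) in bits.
1.0690 bits

D_KL(P||Q) = Σ P(x) log₂(P(x)/Q(x))

Computing term by term:
  P(1)·log₂(P(1)/Q(1)) = 0.014·log₂(0.014/0.3334) = -0.06403
  P(2)·log₂(P(2)/Q(2)) = 0.0827·log₂(0.0827/0.3333) = -0.16630
  P(3)·log₂(P(3)/Q(3)) = 0.9033·log₂(0.9033/0.3333) = 1.29929

D_KL(P||Q) = -0.06403 - 0.16630 + 1.29929 = 1.06896 ≈ 1.0690 bits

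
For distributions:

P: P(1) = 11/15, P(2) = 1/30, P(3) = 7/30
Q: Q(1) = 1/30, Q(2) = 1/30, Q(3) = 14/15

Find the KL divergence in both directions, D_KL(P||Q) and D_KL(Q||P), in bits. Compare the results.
D_KL(P||Q) = 2.8036 bits, D_KL(Q||P) = 1.7180 bits. D_KL(P||Q) is larger than D_KL(Q||P) by 1.0856 bits; the two directions differ.

D_KL(P||Q) = Σ P(x) log₂(P(x)/Q(x))

Computing term by term:
  P(1)·log₂(P(1)/Q(1)) = (11/15)·log₂((11/15)/(1/30)) = 3.27025
  P(2)·log₂(P(2)/Q(2)) = (1/30)·log₂((1/30)/(1/30)) = 0.00000
  P(3)·log₂(P(3)/Q(3)) = (7/30)·log₂((7/30)/(14/15)) = -0.46667

D_KL(P||Q) = 3.27025 + 0.00000 - 0.46667 = 2.80358 ≈ 2.8036 bits

D_KL(Q||P) = Σ Q(x) log₂(Q(x)/P(x))

Computing term by term:
  Q(1)·log₂(Q(1)/P(1)) = (1/30)·log₂((1/30)/(11/15)) = -0.14865
  Q(2)·log₂(Q(2)/P(2)) = (1/30)·log₂((1/30)/(1/30)) = 0.00000
  Q(3)·log₂(Q(3)/P(3)) = (14/15)·log₂((14/15)/(7/30)) = 1.86667

D_KL(Q||P) = -0.14865 + 0.00000 + 1.86667 = 1.71802 ≈ 1.7180 bits

These are NOT equal (difference: 1.0856 bits). KL divergence is asymmetric: D_KL(P||Q) ≠ D_KL(Q||P) in general.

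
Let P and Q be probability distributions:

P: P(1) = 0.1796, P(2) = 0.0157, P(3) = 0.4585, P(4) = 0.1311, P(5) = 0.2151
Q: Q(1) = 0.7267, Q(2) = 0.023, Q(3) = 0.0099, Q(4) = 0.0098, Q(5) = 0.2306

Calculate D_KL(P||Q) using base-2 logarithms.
2.6352 bits

D_KL(P||Q) = Σ P(x) log₂(P(x)/Q(x))

Computing term by term:
  P(1)·log₂(P(1)/Q(1)) = 0.1796·log₂(0.1796/0.7267) = -0.36218
  P(2)·log₂(P(2)/Q(2)) = 0.0157·log₂(0.0157/0.023) = -0.00865
  P(3)·log₂(P(3)/Q(3)) = 0.4585·log₂(0.4585/0.0099) = 2.53704
  P(4)·log₂(P(4)/Q(4)) = 0.1311·log₂(0.1311/0.0098) = 0.49054
  P(5)·log₂(P(5)/Q(5)) = 0.2151·log₂(0.2151/0.2306) = -0.02159

D_KL(P||Q) = -0.36218 - 0.00865 + 2.53704 + 0.49054 - 0.02159 = 2.63516 ≈ 2.6352 bits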